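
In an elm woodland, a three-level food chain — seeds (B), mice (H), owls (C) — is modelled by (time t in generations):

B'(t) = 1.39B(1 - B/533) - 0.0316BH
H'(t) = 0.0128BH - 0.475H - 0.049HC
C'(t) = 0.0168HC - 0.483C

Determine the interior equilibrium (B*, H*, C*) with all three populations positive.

B* ≈ 185, H* ≈ 28.8, C* ≈ 38.5

From dC/dt = 0: 0.0168H* = 0.483, so H* = 28.8.
From dB/dt = 0: 1.39(1 - B*/533) = 0.0316·28.8, giving B* = 533·(1 - 0.654) = 185.
From dH/dt = 0: 0.0128·185 - 0.475 = 0.049C*, so C* = 1.89/0.049 = 38.5.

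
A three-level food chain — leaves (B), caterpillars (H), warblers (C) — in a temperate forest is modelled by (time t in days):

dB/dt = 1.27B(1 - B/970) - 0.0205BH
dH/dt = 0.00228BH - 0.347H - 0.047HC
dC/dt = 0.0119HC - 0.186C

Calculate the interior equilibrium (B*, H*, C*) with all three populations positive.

From dC/dt = 0: 0.0119H* = 0.186, so H* = 15.6.
From dB/dt = 0: 1.27(1 - B*/970) = 0.0205·15.6, giving B* = 970·(1 - 0.252) = 725.
From dH/dt = 0: 0.00228·725 - 0.347 = 0.047C*, so C* = 1.31/0.047 = 27.8.

B* ≈ 725, H* ≈ 15.6, C* ≈ 27.8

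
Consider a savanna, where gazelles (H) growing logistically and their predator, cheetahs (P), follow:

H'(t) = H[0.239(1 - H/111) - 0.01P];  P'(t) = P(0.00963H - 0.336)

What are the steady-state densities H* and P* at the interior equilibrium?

From dP/dt = 0 with P > 0: 0.00963H* = 0.336, so H* = 34.9.
Substitute into dH/dt = 0: 0.239(1 - 34.9/111) = 0.01P*.
The bracket is 0.686, giving P* = 0.164/0.01 = 16.4.

H* ≈ 34.9, P* ≈ 16.4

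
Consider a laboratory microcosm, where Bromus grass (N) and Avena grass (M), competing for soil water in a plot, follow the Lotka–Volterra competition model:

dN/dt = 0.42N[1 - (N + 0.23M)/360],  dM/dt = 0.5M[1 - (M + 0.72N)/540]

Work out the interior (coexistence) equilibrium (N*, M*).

N* ≈ 283, M* ≈ 337

Setting both brackets to zero gives the nullclines N + 0.23M = 360 and 0.72N + M = 540.
Substituting M = 540 - 0.72N into the first: N(1 - 0.23·0.72) = 360 - 0.23·540.
So N* = 236/0.834 = 283, and then M* = 540 - 0.72·283 = 337.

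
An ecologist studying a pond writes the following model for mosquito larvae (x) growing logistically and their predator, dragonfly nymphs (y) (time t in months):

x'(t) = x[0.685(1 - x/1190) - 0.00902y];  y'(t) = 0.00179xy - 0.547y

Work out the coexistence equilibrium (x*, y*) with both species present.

From dy/dt = 0 with y > 0: 0.00179x* = 0.547, so x* = 306.
Substitute into dx/dt = 0: 0.685(1 - 306/1190) = 0.00902y*.
The bracket is 0.743, giving y* = 0.509/0.00902 = 56.4.

x* ≈ 306, y* ≈ 56.4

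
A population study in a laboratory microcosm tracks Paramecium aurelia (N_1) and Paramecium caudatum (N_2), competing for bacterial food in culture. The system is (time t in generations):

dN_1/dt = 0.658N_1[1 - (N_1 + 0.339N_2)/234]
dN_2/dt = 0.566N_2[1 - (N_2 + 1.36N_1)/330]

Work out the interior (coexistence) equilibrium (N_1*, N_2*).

N_1* ≈ 227, N_2* ≈ 21.8

Setting both brackets to zero gives the nullclines N_1 + 0.339N_2 = 234 and 1.36N_1 + N_2 = 330.
Substituting N_2 = 330 - 1.36N_1 into the first: N_1(1 - 0.339·1.36) = 234 - 0.339·330.
So N_1* = 122/0.539 = 227, and then N_2* = 330 - 1.36·227 = 21.8.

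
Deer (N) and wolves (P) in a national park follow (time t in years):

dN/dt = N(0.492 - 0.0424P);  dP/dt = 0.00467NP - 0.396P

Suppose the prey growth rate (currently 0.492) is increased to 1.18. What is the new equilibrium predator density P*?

P* ≈ 27.8

At the interior fixed point, setting dN/dt = 0 with N > 0 fixes P* = (prey growth rate)/(NP coefficient) — independent of the other coefficients.
With the change, P* = 1.18/0.0424 = 27.8; it rises from 11.6.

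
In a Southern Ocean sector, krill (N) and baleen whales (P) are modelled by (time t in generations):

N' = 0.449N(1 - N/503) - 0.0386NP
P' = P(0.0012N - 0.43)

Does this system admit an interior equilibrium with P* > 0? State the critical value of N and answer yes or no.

The predator equation gives dP/dt > 0 only when N > 0.43/0.0012 = 358.
Without the predator, N → K = 503. Since 503 > 358, the predator can invade and persist.

Threshold N = 358; K > 358, so yes, the predator persists.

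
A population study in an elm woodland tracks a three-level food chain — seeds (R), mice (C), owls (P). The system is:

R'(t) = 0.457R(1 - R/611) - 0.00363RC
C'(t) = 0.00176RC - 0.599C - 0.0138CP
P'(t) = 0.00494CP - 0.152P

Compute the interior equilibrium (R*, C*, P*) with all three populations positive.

R* ≈ 462, C* ≈ 30.8, P* ≈ 15.5

From dP/dt = 0: 0.00494C* = 0.152, so C* = 30.8.
From dR/dt = 0: 0.457(1 - R*/611) = 0.00363·30.8, giving R* = 611·(1 - 0.244) = 462.
From dC/dt = 0: 0.00176·462 - 0.599 = 0.0138P*, so P* = 0.214/0.0138 = 15.5.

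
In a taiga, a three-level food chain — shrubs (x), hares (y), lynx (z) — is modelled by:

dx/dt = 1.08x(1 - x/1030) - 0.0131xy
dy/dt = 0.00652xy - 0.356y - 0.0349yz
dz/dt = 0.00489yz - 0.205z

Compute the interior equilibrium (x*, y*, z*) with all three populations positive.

x* ≈ 506, y* ≈ 41.9, z* ≈ 84.4

From dz/dt = 0: 0.00489y* = 0.205, so y* = 41.9.
From dx/dt = 0: 1.08(1 - x*/1030) = 0.0131·41.9, giving x* = 1030·(1 - 0.509) = 506.
From dy/dt = 0: 0.00652·506 - 0.356 = 0.0349z*, so z* = 2.94/0.0349 = 84.4.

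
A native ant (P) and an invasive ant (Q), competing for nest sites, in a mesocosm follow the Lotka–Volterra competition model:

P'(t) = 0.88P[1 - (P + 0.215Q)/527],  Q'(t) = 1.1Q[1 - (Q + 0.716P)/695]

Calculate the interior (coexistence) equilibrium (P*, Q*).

Setting both brackets to zero gives the nullclines P + 0.215Q = 527 and 0.716P + Q = 695.
Substituting Q = 695 - 0.716P into the first: P(1 - 0.215·0.716) = 527 - 0.215·695.
So P* = 378/0.846 = 446, and then Q* = 695 - 0.716·446 = 375.

P* ≈ 446, Q* ≈ 375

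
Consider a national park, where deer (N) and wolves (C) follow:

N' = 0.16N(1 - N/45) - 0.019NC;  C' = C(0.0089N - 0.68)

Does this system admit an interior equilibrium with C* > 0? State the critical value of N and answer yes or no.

Threshold N = 76.4; K < 76.4, so no, the predator goes extinct.

The predator equation gives dC/dt > 0 only when N > 0.68/0.0089 = 76.4.
Without the predator, N → K = 45. Since 45 < 76.4, the predator cannot invade.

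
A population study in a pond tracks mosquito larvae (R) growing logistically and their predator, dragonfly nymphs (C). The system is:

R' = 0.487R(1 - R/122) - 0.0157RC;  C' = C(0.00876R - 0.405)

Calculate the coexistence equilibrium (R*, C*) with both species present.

From dC/dt = 0 with C > 0: 0.00876R* = 0.405, so R* = 46.2.
Substitute into dR/dt = 0: 0.487(1 - 46.2/122) = 0.0157C*.
The bracket is 0.621, giving C* = 0.302/0.0157 = 19.3.

R* ≈ 46.2, C* ≈ 19.3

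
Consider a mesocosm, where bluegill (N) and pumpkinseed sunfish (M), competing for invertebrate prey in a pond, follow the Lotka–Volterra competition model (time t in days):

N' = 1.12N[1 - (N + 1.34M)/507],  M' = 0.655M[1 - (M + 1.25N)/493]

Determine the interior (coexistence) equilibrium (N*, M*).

Setting both brackets to zero gives the nullclines N + 1.34M = 507 and 1.25N + M = 493.
Substituting M = 493 - 1.25N into the first: N(1 - 1.34·1.25) = 507 - 1.34·493.
So N* = -154/-0.675 = 228, and then M* = 493 - 1.25·228 = 209.

N* ≈ 228, M* ≈ 209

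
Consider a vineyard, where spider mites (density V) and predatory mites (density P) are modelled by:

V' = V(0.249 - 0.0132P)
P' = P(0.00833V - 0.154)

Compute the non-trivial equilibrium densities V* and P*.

Set dP/dt = 0 with P > 0: 0.00833V - 0.154 = 0, so V* = 0.154/0.00833 = 18.5.
Set dV/dt = 0 with V > 0: 0.249 - 0.0132P = 0, so P* = 0.249/0.0132 = 18.9.

V* ≈ 18.5, P* ≈ 18.9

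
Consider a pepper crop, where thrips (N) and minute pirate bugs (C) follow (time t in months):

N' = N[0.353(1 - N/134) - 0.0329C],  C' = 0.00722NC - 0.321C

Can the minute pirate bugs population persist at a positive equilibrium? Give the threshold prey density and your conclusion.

The predator equation gives dC/dt > 0 only when N > 0.321/0.00722 = 44.5.
Without the predator, N → K = 134. Since 134 > 44.5, the predator can invade and persist.

Threshold N = 44.5; K > 44.5, so yes, the predator persists.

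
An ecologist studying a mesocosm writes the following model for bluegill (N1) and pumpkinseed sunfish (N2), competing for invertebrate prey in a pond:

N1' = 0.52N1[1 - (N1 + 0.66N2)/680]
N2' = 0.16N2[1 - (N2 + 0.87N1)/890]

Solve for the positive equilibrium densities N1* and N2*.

Setting both brackets to zero gives the nullclines N1 + 0.66N2 = 680 and 0.87N1 + N2 = 890.
Substituting N2 = 890 - 0.87N1 into the first: N1(1 - 0.66·0.87) = 680 - 0.66·890.
So N1* = 92.6/0.426 = 217, and then N2* = 890 - 0.87·217 = 701.

N1* ≈ 217, N2* ≈ 701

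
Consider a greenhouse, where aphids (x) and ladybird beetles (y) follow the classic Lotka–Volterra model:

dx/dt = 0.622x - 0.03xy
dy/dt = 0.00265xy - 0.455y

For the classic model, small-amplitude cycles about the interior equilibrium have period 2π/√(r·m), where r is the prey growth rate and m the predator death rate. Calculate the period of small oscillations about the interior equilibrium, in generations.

Here r = 0.622 and m = 0.455, so r·m = 0.283.
ω = √0.283 = 0.532 per generation, hence T = 2π/ω ≈ 11.8 generations.

T ≈ 11.8 generations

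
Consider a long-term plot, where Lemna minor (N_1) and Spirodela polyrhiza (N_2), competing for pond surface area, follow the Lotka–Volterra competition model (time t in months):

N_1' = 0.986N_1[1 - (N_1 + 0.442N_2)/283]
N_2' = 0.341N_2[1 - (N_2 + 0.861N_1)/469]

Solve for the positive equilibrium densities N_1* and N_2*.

N_1* ≈ 122, N_2* ≈ 364

Setting both brackets to zero gives the nullclines N_1 + 0.442N_2 = 283 and 0.861N_1 + N_2 = 469.
Substituting N_2 = 469 - 0.861N_1 into the first: N_1(1 - 0.442·0.861) = 283 - 0.442·469.
So N_1* = 75.7/0.619 = 122, and then N_2* = 469 - 0.861·122 = 364.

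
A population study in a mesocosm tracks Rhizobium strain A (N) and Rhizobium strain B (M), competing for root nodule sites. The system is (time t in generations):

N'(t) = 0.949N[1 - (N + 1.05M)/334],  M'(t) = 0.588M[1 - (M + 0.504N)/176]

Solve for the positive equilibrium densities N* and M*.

N* ≈ 317, M* ≈ 16.3

Setting both brackets to zero gives the nullclines N + 1.05M = 334 and 0.504N + M = 176.
Substituting M = 176 - 0.504N into the first: N(1 - 1.05·0.504) = 334 - 1.05·176.
So N* = 149/0.471 = 317, and then M* = 176 - 0.504·317 = 16.3.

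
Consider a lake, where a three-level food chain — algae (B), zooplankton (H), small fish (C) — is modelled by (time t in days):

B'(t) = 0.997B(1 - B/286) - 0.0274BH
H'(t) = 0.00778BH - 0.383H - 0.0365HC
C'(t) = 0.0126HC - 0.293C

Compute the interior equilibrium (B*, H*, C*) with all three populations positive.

From dC/dt = 0: 0.0126H* = 0.293, so H* = 23.3.
From dB/dt = 0: 0.997(1 - B*/286) = 0.0274·23.3, giving B* = 286·(1 - 0.639) = 103.
From dH/dt = 0: 0.00778·103 - 0.383 = 0.0365C*, so C* = 0.42/0.0365 = 11.5.

B* ≈ 103, H* ≈ 23.3, C* ≈ 11.5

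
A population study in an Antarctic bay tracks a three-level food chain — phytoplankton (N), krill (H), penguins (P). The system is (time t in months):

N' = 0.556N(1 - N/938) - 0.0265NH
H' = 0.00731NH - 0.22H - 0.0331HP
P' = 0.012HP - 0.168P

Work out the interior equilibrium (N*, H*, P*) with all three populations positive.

N* ≈ 312, H* ≈ 14, P* ≈ 62.3

From dP/dt = 0: 0.012H* = 0.168, so H* = 14.
From dN/dt = 0: 0.556(1 - N*/938) = 0.0265·14, giving N* = 938·(1 - 0.667) = 312.
From dH/dt = 0: 0.00731·312 - 0.22 = 0.0331P*, so P* = 2.06/0.0331 = 62.3.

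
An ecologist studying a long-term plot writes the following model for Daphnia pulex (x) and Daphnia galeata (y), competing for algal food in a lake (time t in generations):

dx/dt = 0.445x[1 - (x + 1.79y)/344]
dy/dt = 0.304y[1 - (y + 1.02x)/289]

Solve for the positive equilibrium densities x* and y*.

Setting both brackets to zero gives the nullclines x + 1.79y = 344 and 1.02x + y = 289.
Substituting y = 289 - 1.02x into the first: x(1 - 1.79·1.02) = 344 - 1.79·289.
So x* = -173/-0.826 = 210, and then y* = 289 - 1.02·210 = 74.9.

x* ≈ 210, y* ≈ 74.9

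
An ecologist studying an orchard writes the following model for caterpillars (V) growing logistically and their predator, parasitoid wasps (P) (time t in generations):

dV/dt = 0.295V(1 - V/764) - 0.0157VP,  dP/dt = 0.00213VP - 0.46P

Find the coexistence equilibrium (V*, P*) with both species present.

From dP/dt = 0 with P > 0: 0.00213V* = 0.46, so V* = 216.
Substitute into dV/dt = 0: 0.295(1 - 216/764) = 0.0157P*.
The bracket is 0.717, giving P* = 0.212/0.0157 = 13.5.

V* ≈ 216, P* ≈ 13.5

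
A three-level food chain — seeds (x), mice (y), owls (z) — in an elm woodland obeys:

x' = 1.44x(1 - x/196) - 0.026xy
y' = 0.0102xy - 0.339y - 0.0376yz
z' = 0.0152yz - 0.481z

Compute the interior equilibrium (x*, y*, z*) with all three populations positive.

From dz/dt = 0: 0.0152y* = 0.481, so y* = 31.6.
From dx/dt = 0: 1.44(1 - x*/196) = 0.026·31.6, giving x* = 196·(1 - 0.571) = 84.
From dy/dt = 0: 0.0102·84 - 0.339 = 0.0376z*, so z* = 0.518/0.0376 = 13.8.

x* ≈ 84, y* ≈ 31.6, z* ≈ 13.8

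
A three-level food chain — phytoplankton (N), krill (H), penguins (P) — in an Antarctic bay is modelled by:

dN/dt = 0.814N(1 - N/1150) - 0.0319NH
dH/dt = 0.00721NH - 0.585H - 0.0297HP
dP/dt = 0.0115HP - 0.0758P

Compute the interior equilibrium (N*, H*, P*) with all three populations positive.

N* ≈ 853, H* ≈ 6.59, P* ≈ 187

From dP/dt = 0: 0.0115H* = 0.0758, so H* = 6.59.
From dN/dt = 0: 0.814(1 - N*/1150) = 0.0319·6.59, giving N* = 1150·(1 - 0.258) = 853.
From dH/dt = 0: 0.00721·853 - 0.585 = 0.0297P*, so P* = 5.56/0.0297 = 187.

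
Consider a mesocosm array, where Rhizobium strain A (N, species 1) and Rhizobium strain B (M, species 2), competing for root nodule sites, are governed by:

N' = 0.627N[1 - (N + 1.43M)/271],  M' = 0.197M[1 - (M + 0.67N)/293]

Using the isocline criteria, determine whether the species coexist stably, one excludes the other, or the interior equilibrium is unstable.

Compare the nullcline intercepts: K1/α12 = 271/1.43 = 190 < K2 = 293; K2/α21 = 293/0.67 = 437 > K1 = 271.
Since the inequalities point opposite ways, species 2 can invade but species 1 cannot.

species 2 excludes species 1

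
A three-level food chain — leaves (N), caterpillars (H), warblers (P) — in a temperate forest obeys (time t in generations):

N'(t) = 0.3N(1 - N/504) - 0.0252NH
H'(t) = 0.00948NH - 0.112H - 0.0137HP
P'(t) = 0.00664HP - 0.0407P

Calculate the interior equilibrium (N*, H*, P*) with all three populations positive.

N* ≈ 245, H* ≈ 6.13, P* ≈ 161

From dP/dt = 0: 0.00664H* = 0.0407, so H* = 6.13.
From dN/dt = 0: 0.3(1 - N*/504) = 0.0252·6.13, giving N* = 504·(1 - 0.515) = 245.
From dH/dt = 0: 0.00948·245 - 0.112 = 0.0137P*, so P* = 2.21/0.0137 = 161.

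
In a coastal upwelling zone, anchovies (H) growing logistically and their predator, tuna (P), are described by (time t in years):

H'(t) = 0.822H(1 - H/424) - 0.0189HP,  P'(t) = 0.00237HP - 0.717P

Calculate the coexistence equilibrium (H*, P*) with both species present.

H* ≈ 303, P* ≈ 12.5

From dP/dt = 0 with P > 0: 0.00237H* = 0.717, so H* = 303.
Substitute into dH/dt = 0: 0.822(1 - 303/424) = 0.0189P*.
The bracket is 0.286, giving P* = 0.235/0.0189 = 12.5.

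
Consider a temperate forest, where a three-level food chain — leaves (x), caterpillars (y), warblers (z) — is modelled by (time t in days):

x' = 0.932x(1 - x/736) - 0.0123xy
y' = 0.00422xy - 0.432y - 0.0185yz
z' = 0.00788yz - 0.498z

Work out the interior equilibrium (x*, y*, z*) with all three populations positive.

x* ≈ 122, y* ≈ 63.2, z* ≈ 4.51

From dz/dt = 0: 0.00788y* = 0.498, so y* = 63.2.
From dx/dt = 0: 0.932(1 - x*/736) = 0.0123·63.2, giving x* = 736·(1 - 0.834) = 122.
From dy/dt = 0: 0.00422·122 - 0.432 = 0.0185z*, so z* = 0.0834/0.0185 = 4.51.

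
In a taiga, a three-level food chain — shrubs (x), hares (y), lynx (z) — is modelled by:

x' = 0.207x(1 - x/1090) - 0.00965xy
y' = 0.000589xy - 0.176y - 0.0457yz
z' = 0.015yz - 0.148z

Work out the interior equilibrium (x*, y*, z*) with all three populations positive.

From dz/dt = 0: 0.015y* = 0.148, so y* = 9.87.
From dx/dt = 0: 0.207(1 - x*/1090) = 0.00965·9.87, giving x* = 1090·(1 - 0.46) = 589.
From dy/dt = 0: 0.000589·589 - 0.176 = 0.0457z*, so z* = 0.171/0.0457 = 3.74.

x* ≈ 589, y* ≈ 9.87, z* ≈ 3.74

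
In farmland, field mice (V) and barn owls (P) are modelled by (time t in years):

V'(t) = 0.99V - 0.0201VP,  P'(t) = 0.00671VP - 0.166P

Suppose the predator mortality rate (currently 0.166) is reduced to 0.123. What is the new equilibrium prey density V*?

At the interior fixed point, setting dP/dt = 0 with P > 0 fixes V* = (predator death rate)/(VP coefficient) — independent of the other coefficients.
With the change, V* = 0.123/0.00671 = 18.3; it falls from 24.7.

V* ≈ 18.3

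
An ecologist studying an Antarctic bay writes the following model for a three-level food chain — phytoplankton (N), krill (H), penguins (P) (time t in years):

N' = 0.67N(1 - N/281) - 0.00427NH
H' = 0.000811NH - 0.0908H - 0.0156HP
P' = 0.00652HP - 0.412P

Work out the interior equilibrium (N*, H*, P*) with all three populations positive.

From dP/dt = 0: 0.00652H* = 0.412, so H* = 63.2.
From dN/dt = 0: 0.67(1 - N*/281) = 0.00427·63.2, giving N* = 281·(1 - 0.403) = 168.
From dH/dt = 0: 0.000811·168 - 0.0908 = 0.0156P*, so P* = 0.0453/0.0156 = 2.9.

N* ≈ 168, H* ≈ 63.2, P* ≈ 2.9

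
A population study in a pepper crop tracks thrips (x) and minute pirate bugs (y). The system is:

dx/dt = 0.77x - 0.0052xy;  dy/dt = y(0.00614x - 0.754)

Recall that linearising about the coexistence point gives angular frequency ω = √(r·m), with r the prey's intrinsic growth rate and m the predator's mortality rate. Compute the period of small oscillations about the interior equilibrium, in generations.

Here r = 0.77 and m = 0.754, so r·m = 0.581.
ω = √0.581 = 0.762 per generation, hence T = 2π/ω ≈ 8.25 generations.

T ≈ 8.25 generations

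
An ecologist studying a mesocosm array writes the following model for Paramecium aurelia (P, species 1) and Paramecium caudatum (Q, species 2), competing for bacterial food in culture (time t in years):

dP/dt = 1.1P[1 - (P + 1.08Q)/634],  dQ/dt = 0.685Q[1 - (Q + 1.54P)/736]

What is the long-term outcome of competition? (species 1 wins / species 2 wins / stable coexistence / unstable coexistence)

Compare the nullcline intercepts: K1/α12 = 634/1.08 = 587 < K2 = 736; K2/α21 = 736/1.54 = 478 < K1 = 634.
Since both are reversed, neither can invade when rare; the interior point is a saddle.

unstable coexistence (outcome depends on initial conditions)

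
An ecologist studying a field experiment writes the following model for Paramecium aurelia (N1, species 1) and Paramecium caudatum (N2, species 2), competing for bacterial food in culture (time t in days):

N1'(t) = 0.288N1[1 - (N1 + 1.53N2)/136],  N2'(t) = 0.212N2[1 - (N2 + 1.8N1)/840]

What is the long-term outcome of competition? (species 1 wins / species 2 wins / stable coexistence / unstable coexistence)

Compare the nullcline intercepts: K1/α12 = 136/1.53 = 88.9 < K2 = 840; K2/α21 = 840/1.8 = 467 > K1 = 136.
Since the inequalities point opposite ways, species 2 can invade but species 1 cannot.

species 2 excludes species 1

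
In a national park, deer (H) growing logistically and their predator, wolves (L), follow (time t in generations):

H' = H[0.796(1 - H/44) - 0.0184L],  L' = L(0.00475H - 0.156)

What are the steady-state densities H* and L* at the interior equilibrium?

From dL/dt = 0 with L > 0: 0.00475H* = 0.156, so H* = 32.8.
Substitute into dH/dt = 0: 0.796(1 - 32.8/44) = 0.0184L*.
The bracket is 0.254, giving L* = 0.202/0.0184 = 11.

H* ≈ 32.8, L* ≈ 11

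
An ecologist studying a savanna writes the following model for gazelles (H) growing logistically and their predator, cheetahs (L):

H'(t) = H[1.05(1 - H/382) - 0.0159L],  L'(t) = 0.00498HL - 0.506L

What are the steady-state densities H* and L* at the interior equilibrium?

H* ≈ 102, L* ≈ 48.5

From dL/dt = 0 with L > 0: 0.00498H* = 0.506, so H* = 102.
Substitute into dH/dt = 0: 1.05(1 - 102/382) = 0.0159L*.
The bracket is 0.734, giving L* = 0.771/0.0159 = 48.5.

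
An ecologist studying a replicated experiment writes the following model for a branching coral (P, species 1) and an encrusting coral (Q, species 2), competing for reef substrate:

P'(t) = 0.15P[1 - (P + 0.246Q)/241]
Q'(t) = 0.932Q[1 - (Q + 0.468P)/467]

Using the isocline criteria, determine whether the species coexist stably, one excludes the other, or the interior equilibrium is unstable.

stable coexistence

Compare the nullcline intercepts: K1/α12 = 241/0.246 = 980 > K2 = 467; K2/α21 = 467/0.468 = 998 > K1 = 241.
Since both inequalities hold, each species can invade when rare, so the interior equilibrium is stable.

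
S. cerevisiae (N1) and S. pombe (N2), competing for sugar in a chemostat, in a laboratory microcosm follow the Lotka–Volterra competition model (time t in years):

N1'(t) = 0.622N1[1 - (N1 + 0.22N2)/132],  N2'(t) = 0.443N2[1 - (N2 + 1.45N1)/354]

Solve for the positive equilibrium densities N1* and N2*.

Setting both brackets to zero gives the nullclines N1 + 0.22N2 = 132 and 1.45N1 + N2 = 354.
Substituting N2 = 354 - 1.45N1 into the first: N1(1 - 0.22·1.45) = 132 - 0.22·354.
So N1* = 54.1/0.681 = 79.5, and then N2* = 354 - 1.45·79.5 = 239.

N1* ≈ 79.5, N2* ≈ 239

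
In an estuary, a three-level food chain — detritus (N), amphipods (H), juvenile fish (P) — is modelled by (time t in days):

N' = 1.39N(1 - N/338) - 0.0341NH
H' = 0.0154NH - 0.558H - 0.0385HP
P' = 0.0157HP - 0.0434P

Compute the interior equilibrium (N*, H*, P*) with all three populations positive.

From dP/dt = 0: 0.0157H* = 0.0434, so H* = 2.76.
From dN/dt = 0: 1.39(1 - N*/338) = 0.0341·2.76, giving N* = 338·(1 - 0.0678) = 315.
From dH/dt = 0: 0.0154·315 - 0.558 = 0.0385P*, so P* = 4.29/0.0385 = 112.

N* ≈ 315, H* ≈ 2.76, P* ≈ 112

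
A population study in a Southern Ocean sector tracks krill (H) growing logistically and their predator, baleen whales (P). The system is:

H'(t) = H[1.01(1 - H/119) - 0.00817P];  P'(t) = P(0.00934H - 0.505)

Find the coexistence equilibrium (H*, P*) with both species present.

From dP/dt = 0 with P > 0: 0.00934H* = 0.505, so H* = 54.1.
Substitute into dH/dt = 0: 1.01(1 - 54.1/119) = 0.00817P*.
The bracket is 0.546, giving P* = 0.551/0.00817 = 67.5.

H* ≈ 54.1, P* ≈ 67.5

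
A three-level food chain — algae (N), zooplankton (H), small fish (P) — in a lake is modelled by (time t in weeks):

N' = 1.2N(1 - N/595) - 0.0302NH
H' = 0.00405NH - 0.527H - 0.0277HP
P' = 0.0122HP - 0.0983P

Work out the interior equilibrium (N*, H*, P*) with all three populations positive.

N* ≈ 474, H* ≈ 8.06, P* ≈ 50.3

From dP/dt = 0: 0.0122H* = 0.0983, so H* = 8.06.
From dN/dt = 0: 1.2(1 - N*/595) = 0.0302·8.06, giving N* = 595·(1 - 0.203) = 474.
From dH/dt = 0: 0.00405·474 - 0.527 = 0.0277P*, so P* = 1.39/0.0277 = 50.3.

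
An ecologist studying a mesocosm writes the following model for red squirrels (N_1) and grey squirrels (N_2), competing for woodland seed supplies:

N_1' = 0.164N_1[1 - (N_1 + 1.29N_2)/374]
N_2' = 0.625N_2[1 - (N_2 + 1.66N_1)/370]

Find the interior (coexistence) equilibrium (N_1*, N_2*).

Setting both brackets to zero gives the nullclines N_1 + 1.29N_2 = 374 and 1.66N_1 + N_2 = 370.
Substituting N_2 = 370 - 1.66N_1 into the first: N_1(1 - 1.29·1.66) = 374 - 1.29·370.
So N_1* = -103/-1.14 = 90.5, and then N_2* = 370 - 1.66·90.5 = 220.

N_1* ≈ 90.5, N_2* ≈ 220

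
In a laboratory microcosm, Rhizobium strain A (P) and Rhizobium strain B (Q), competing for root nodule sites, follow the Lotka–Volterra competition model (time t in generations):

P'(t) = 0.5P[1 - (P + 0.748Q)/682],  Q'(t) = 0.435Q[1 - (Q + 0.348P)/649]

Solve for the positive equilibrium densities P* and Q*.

P* ≈ 266, Q* ≈ 557

Setting both brackets to zero gives the nullclines P + 0.748Q = 682 and 0.348P + Q = 649.
Substituting Q = 649 - 0.348P into the first: P(1 - 0.748·0.348) = 682 - 0.748·649.
So P* = 197/0.74 = 266, and then Q* = 649 - 0.348·266 = 557.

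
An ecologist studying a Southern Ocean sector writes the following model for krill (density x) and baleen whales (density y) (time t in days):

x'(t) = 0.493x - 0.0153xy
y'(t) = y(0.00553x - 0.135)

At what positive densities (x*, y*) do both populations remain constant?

Set dy/dt = 0 with y > 0: 0.00553x - 0.135 = 0, so x* = 0.135/0.00553 = 24.4.
Set dx/dt = 0 with x > 0: 0.493 - 0.0153y = 0, so y* = 0.493/0.0153 = 32.2.

x* ≈ 24.4, y* ≈ 32.2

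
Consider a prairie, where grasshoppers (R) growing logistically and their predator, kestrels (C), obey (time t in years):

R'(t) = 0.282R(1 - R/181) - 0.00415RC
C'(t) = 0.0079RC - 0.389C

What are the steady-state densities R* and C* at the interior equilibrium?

R* ≈ 49.2, C* ≈ 49.5

From dC/dt = 0 with C > 0: 0.0079R* = 0.389, so R* = 49.2.
Substitute into dR/dt = 0: 0.282(1 - 49.2/181) = 0.00415C*.
The bracket is 0.728, giving C* = 0.205/0.00415 = 49.5.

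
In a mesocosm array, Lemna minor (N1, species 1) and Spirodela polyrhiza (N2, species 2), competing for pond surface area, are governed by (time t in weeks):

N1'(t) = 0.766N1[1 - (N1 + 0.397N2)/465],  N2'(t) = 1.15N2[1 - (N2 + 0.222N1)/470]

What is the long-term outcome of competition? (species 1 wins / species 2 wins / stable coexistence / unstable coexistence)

Compare the nullcline intercepts: K1/α12 = 465/0.397 = 1170 > K2 = 470; K2/α21 = 470/0.222 = 2120 > K1 = 465.
Since both inequalities hold, each species can invade when rare, so the interior equilibrium is stable.

stable coexistence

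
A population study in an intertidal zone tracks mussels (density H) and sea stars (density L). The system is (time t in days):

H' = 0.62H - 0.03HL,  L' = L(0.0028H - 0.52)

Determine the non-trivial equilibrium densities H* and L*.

H* ≈ 186, L* ≈ 20.7

Set dL/dt = 0 with L > 0: 0.0028H - 0.52 = 0, so H* = 0.52/0.0028 = 186.
Set dH/dt = 0 with H > 0: 0.62 - 0.03L = 0, so L* = 0.62/0.03 = 20.7.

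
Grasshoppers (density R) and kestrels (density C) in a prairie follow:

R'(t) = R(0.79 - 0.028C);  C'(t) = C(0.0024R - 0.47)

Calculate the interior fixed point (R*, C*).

R* ≈ 196, C* ≈ 28.2

Set dC/dt = 0 with C > 0: 0.0024R - 0.47 = 0, so R* = 0.47/0.0024 = 196.
Set dR/dt = 0 with R > 0: 0.79 - 0.028C = 0, so C* = 0.79/0.028 = 28.2.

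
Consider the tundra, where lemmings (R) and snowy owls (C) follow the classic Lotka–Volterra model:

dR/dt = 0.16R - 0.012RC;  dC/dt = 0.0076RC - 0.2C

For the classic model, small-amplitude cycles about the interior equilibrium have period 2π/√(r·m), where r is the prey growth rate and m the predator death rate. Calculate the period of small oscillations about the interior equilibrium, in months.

T ≈ 35.1 months

Here r = 0.16 and m = 0.2, so r·m = 0.032.
ω = √0.032 = 0.179 per month, hence T = 2π/ω ≈ 35.1 months.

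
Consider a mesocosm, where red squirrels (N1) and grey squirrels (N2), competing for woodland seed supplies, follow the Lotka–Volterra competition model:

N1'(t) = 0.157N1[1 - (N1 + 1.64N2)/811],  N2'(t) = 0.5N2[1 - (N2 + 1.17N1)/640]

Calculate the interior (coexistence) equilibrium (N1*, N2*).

N1* ≈ 260, N2* ≈ 336

Setting both brackets to zero gives the nullclines N1 + 1.64N2 = 811 and 1.17N1 + N2 = 640.
Substituting N2 = 640 - 1.17N1 into the first: N1(1 - 1.64·1.17) = 811 - 1.64·640.
So N1* = -239/-0.919 = 260, and then N2* = 640 - 1.17·260 = 336.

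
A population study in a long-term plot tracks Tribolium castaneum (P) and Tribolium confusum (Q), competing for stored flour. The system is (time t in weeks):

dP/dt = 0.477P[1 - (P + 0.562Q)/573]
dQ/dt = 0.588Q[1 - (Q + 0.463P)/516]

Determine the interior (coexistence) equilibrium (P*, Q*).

Setting both brackets to zero gives the nullclines P + 0.562Q = 573 and 0.463P + Q = 516.
Substituting Q = 516 - 0.463P into the first: P(1 - 0.562·0.463) = 573 - 0.562·516.
So P* = 283/0.74 = 383, and then Q* = 516 - 0.463·383 = 339.

P* ≈ 383, Q* ≈ 339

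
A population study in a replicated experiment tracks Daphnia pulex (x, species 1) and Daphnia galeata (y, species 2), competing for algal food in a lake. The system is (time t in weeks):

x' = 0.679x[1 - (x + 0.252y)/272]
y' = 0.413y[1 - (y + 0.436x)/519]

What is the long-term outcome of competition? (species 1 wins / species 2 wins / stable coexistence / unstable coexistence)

stable coexistence

Compare the nullcline intercepts: K1/α12 = 272/0.252 = 1080 > K2 = 519; K2/α21 = 519/0.436 = 1190 > K1 = 272.
Since both inequalities hold, each species can invade when rare, so the interior equilibrium is stable.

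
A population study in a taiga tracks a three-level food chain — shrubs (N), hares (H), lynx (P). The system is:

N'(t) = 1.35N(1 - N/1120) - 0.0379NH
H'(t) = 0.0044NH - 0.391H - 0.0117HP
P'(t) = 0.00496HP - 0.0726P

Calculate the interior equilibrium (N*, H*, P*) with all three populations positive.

From dP/dt = 0: 0.00496H* = 0.0726, so H* = 14.6.
From dN/dt = 0: 1.35(1 - N*/1120) = 0.0379·14.6, giving N* = 1120·(1 - 0.411) = 660.
From dH/dt = 0: 0.0044·660 - 0.391 = 0.0117P*, so P* = 2.51/0.0117 = 215.

N* ≈ 660, H* ≈ 14.6, P* ≈ 215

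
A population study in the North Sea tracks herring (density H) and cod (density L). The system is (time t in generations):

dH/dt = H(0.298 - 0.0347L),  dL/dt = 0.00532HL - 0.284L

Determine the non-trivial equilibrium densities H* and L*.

Set dL/dt = 0 with L > 0: 0.00532H - 0.284 = 0, so H* = 0.284/0.00532 = 53.4.
Set dH/dt = 0 with H > 0: 0.298 - 0.0347L = 0, so L* = 0.298/0.0347 = 8.59.

H* ≈ 53.4, L* ≈ 8.59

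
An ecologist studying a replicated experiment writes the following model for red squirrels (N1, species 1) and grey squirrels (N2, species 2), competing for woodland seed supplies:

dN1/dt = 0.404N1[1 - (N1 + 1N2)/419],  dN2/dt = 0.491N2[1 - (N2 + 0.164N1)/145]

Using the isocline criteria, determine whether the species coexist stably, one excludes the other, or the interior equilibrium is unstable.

stable coexistence

Compare the nullcline intercepts: K1/α12 = 419/1 = 419 > K2 = 145; K2/α21 = 145/0.164 = 884 > K1 = 419.
Since both inequalities hold, each species can invade when rare, so the interior equilibrium is stable.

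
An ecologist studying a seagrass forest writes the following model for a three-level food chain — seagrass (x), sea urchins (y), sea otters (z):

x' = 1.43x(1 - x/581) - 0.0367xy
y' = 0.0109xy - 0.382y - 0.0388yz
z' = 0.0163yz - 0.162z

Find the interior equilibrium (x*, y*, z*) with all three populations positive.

From dz/dt = 0: 0.0163y* = 0.162, so y* = 9.94.
From dx/dt = 0: 1.43(1 - x*/581) = 0.0367·9.94, giving x* = 581·(1 - 0.255) = 433.
From dy/dt = 0: 0.0109·433 - 0.382 = 0.0388z*, so z* = 4.34/0.0388 = 112.

x* ≈ 433, y* ≈ 9.94, z* ≈ 112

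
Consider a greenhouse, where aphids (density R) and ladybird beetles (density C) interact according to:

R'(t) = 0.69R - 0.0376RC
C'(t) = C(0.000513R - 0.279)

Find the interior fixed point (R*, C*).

Set dC/dt = 0 with C > 0: 0.000513R - 0.279 = 0, so R* = 0.279/0.000513 = 544.
Set dR/dt = 0 with R > 0: 0.69 - 0.0376C = 0, so C* = 0.69/0.0376 = 18.4.

R* ≈ 544, C* ≈ 18.4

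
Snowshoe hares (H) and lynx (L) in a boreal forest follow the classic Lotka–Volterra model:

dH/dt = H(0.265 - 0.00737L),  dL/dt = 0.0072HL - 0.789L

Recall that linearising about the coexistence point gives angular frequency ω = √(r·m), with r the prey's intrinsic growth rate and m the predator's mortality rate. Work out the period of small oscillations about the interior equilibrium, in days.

T ≈ 13.7 days

Here r = 0.265 and m = 0.789, so r·m = 0.209.
ω = √0.209 = 0.457 per day, hence T = 2π/ω ≈ 13.7 days.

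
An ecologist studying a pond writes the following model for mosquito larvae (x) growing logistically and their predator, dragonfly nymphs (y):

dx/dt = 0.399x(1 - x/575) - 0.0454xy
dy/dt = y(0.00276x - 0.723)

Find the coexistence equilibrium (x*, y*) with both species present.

From dy/dt = 0 with y > 0: 0.00276x* = 0.723, so x* = 262.
Substitute into dx/dt = 0: 0.399(1 - 262/575) = 0.0454y*.
The bracket is 0.544, giving y* = 0.217/0.0454 = 4.78.

x* ≈ 262, y* ≈ 4.78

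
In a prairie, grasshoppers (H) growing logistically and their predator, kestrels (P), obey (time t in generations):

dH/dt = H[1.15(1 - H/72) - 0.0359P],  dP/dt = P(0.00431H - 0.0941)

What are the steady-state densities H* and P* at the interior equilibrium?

H* ≈ 21.8, P* ≈ 22.3

From dP/dt = 0 with P > 0: 0.00431H* = 0.0941, so H* = 21.8.
Substitute into dH/dt = 0: 1.15(1 - 21.8/72) = 0.0359P*.
The bracket is 0.697, giving P* = 0.801/0.0359 = 22.3.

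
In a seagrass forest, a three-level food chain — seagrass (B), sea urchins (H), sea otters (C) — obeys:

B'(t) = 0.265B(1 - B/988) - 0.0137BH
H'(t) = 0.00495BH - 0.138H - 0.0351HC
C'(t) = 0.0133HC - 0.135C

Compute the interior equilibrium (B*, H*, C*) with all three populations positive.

From dC/dt = 0: 0.0133H* = 0.135, so H* = 10.2.
From dB/dt = 0: 0.265(1 - B*/988) = 0.0137·10.2, giving B* = 988·(1 - 0.525) = 470.
From dH/dt = 0: 0.00495·470 - 0.138 = 0.0351C*, so C* = 2.19/0.0351 = 62.3.

B* ≈ 470, H* ≈ 10.2, C* ≈ 62.3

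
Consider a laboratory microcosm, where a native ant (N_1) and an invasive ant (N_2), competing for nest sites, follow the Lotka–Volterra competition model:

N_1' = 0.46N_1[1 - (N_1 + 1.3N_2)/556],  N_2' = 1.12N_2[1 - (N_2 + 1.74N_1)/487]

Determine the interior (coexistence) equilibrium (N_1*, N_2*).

Setting both brackets to zero gives the nullclines N_1 + 1.3N_2 = 556 and 1.74N_1 + N_2 = 487.
Substituting N_2 = 487 - 1.74N_1 into the first: N_1(1 - 1.3·1.74) = 556 - 1.3·487.
So N_1* = -77.1/-1.26 = 61.1, and then N_2* = 487 - 1.74·61.1 = 381.

N_1* ≈ 61.1, N_2* ≈ 381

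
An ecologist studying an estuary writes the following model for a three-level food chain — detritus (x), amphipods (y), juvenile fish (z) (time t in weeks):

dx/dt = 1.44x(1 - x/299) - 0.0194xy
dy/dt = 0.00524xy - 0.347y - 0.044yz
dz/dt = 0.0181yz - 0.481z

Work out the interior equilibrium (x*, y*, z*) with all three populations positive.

From dz/dt = 0: 0.0181y* = 0.481, so y* = 26.6.
From dx/dt = 0: 1.44(1 - x*/299) = 0.0194·26.6, giving x* = 299·(1 - 0.358) = 192.
From dy/dt = 0: 0.00524·192 - 0.347 = 0.044z*, so z* = 0.659/0.044 = 15.

x* ≈ 192, y* ≈ 26.6, z* ≈ 15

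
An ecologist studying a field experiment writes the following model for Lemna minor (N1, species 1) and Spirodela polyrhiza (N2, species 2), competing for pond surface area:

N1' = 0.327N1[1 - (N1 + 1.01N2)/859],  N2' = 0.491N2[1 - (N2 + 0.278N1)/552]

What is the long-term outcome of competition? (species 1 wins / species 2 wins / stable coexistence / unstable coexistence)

Compare the nullcline intercepts: K1/α12 = 859/1.01 = 850 > K2 = 552; K2/α21 = 552/0.278 = 1990 > K1 = 859.
Since both inequalities hold, each species can invade when rare, so the interior equilibrium is stable.

stable coexistence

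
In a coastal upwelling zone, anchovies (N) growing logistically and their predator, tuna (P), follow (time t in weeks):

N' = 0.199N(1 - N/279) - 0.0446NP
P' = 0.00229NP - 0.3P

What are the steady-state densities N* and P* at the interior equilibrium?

From dP/dt = 0 with P > 0: 0.00229N* = 0.3, so N* = 131.
Substitute into dN/dt = 0: 0.199(1 - 131/279) = 0.0446P*.
The bracket is 0.53, giving P* = 0.106/0.0446 = 2.37.

N* ≈ 131, P* ≈ 2.37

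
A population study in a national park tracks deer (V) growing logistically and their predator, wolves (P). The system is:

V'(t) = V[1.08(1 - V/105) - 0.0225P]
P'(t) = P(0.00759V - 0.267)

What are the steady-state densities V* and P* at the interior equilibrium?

From dP/dt = 0 with P > 0: 0.00759V* = 0.267, so V* = 35.2.
Substitute into dV/dt = 0: 1.08(1 - 35.2/105) = 0.0225P*.
The bracket is 0.665, giving P* = 0.718/0.0225 = 31.9.

V* ≈ 35.2, P* ≈ 31.9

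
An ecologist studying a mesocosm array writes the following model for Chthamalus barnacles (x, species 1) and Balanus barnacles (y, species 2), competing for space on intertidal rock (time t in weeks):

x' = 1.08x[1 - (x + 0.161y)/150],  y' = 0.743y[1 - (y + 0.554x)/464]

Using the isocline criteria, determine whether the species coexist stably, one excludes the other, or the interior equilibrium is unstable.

stable coexistence

Compare the nullcline intercepts: K1/α12 = 150/0.161 = 932 > K2 = 464; K2/α21 = 464/0.554 = 838 > K1 = 150.
Since both inequalities hold, each species can invade when rare, so the interior equilibrium is stable.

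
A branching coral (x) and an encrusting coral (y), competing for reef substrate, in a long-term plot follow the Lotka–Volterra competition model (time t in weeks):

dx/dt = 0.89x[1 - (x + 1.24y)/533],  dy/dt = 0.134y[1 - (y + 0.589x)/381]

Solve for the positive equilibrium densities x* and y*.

x* ≈ 225, y* ≈ 249

Setting both brackets to zero gives the nullclines x + 1.24y = 533 and 0.589x + y = 381.
Substituting y = 381 - 0.589x into the first: x(1 - 1.24·0.589) = 533 - 1.24·381.
So x* = 60.6/0.27 = 225, and then y* = 381 - 0.589·225 = 249.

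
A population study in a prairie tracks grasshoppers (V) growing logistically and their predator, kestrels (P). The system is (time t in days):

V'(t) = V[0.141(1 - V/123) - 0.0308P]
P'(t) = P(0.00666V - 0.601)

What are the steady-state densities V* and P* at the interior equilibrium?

V* ≈ 90.2, P* ≈ 1.22

From dP/dt = 0 with P > 0: 0.00666V* = 0.601, so V* = 90.2.
Substitute into dV/dt = 0: 0.141(1 - 90.2/123) = 0.0308P*.
The bracket is 0.266, giving P* = 0.0376/0.0308 = 1.22.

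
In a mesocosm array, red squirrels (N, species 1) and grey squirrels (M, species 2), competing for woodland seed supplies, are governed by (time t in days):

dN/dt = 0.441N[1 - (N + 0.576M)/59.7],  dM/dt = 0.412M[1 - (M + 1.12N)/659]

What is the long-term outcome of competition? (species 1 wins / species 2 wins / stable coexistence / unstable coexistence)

Compare the nullcline intercepts: K1/α12 = 59.7/0.576 = 104 < K2 = 659; K2/α21 = 659/1.12 = 588 > K1 = 59.7.
Since the inequalities point opposite ways, species 2 can invade but species 1 cannot.

species 2 excludes species 1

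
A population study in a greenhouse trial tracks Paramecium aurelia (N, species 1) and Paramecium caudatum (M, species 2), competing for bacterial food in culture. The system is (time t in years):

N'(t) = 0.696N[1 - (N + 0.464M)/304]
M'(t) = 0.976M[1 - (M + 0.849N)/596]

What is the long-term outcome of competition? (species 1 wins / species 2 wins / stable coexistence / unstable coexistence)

stable coexistence

Compare the nullcline intercepts: K1/α12 = 304/0.464 = 655 > K2 = 596; K2/α21 = 596/0.849 = 702 > K1 = 304.
Since both inequalities hold, each species can invade when rare, so the interior equilibrium is stable.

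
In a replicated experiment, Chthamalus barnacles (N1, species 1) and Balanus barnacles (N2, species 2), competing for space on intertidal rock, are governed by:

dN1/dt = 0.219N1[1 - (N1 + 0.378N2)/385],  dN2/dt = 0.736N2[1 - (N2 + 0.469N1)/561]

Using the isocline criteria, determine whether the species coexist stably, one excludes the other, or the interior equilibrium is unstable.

stable coexistence

Compare the nullcline intercepts: K1/α12 = 385/0.378 = 1020 > K2 = 561; K2/α21 = 561/0.469 = 1200 > K1 = 385.
Since both inequalities hold, each species can invade when rare, so the interior equilibrium is stable.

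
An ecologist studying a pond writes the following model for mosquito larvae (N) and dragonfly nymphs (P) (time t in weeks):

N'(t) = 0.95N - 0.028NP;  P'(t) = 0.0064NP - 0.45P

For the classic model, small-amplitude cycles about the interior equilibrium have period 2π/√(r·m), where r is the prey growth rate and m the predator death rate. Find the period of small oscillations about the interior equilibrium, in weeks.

T ≈ 9.61 weeks

Here r = 0.95 and m = 0.45, so r·m = 0.427.
ω = √0.427 = 0.654 per week, hence T = 2π/ω ≈ 9.61 weeks.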